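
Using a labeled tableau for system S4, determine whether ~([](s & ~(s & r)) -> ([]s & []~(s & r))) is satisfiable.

Unsatisfiable (every branch closes)

1. ~([](s & ~(s & r)) -> ([]s & []~(s & r))), u
2. [](s & ~(s & r)), u
3. ~([]s & []~(s & r)), u
4. s & ~(s & r), u
5. s, u
6. ~(s & r), u
7. ~[]~(s & r), u
8. ~r, u
9. s & r, v
10. s, v
11. r, v
12. s & ~(s & r), v
13. ~(s & r), v
14. ~r, v
Accessibility: uRu, uRv, vRv
Branch closes: r and ~r both at v.
(One branch shown.) All branches close.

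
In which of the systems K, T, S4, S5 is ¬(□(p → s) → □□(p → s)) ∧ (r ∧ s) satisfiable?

K, T

S4-tableau for the formula:
1. ¬(□(p → s) → □□(p → s)) ∧ (r ∧ s), u
2. ¬(□(p → s) → □□(p → s)), u   [∧-rule on 1]
3. r ∧ s, u   [∧-rule on 1]
4. □(p → s), u   [¬→-rule on 2]
5. ¬□□(p → s), u   [¬→-rule on 2]
6. r, u   [∧-rule on 3]
7. s, u   [∧-rule on 3]
8. p → s, u   [□-rule on 4 via uRu]
9. ¬□(p → s), v   [¬□-rule on 5: fresh world v, uRv]
10. p → s, v   [□-rule on 4 via uRv]
11. s, v   [→-rule on 10 (branches; this branch)]
12. ¬(p → s), w   [¬□-rule on 9: fresh world w, vRw]
13. p, w   [¬→-rule on 12]
14. ¬s, w   [¬→-rule on 12]
15. p → s, w   [□-rule on 4 via uRw]
16. s, w   [→-rule on 15 (branches; this branch)]
Accessibility: uRu, uRv, uRw, vRv, vRw, wRw
Branch closes: s and ¬s both at w.
Every branch closes (one shown): unsatisfiable in S4, hence also in S5 (every S5-frame is an S4-frame).
T-tableau for the formula:
1. ¬(□(p → s) → □□(p → s)) ∧ (r ∧ s), u
2. ¬(□(p → s) → □□(p → s)), u   [∧-rule on 1]
3. r ∧ s, u   [∧-rule on 1]
4. □(p → s), u   [¬→-rule on 2]
5. ¬□□(p → s), u   [¬→-rule on 2]
6. r, u   [∧-rule on 3]
7. s, u   [∧-rule on 3]
8. p → s, u   [□-rule on 4 via uRu]
9. ¬□(p → s), v   [¬□-rule on 5: fresh world v, uRv]
10. p → s, v   [□-rule on 4 via uRv]
11. s, v   [→-rule on 10 (branches; this branch)]
12. ¬(p → s), w   [¬□-rule on 9: fresh world w, vRw]
13. p, w   [¬→-rule on 12]
14. ¬s, w   [¬→-rule on 12]
Accessibility: uRu, uRv, vRv, vRw, wRw
Complete open branch: satisfiable in T, hence also in K (this T-model is also a K-model).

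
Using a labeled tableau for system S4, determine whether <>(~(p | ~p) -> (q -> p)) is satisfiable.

Satisfiable (open branch found)

1. <>(~(p | ~p) -> (q -> p)), u
2. ~(p | ~p) -> (q -> p), v
3. q -> p, v
4. p, v
Accessibility: uRu, uRv, vRv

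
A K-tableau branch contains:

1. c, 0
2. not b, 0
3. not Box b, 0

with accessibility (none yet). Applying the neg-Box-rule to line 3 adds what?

a fresh world 1 with 0R1, and not b at 1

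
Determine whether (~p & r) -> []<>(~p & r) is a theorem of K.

Tableau for the negation ~((~p & r) -> []<>(~p & r)):
1. ~((~p & r) -> []<>(~p & r)), w0
2. ~p & r, w0   [~->-rule on 1]
3. ~[]<>(~p & r), w0   [~->-rule on 1]
4. ~p, w0   [&-rule on 2]
5. r, w0   [&-rule on 2]
6. ~<>(~p & r), w1   [~[]-rule on 3: fresh world w1, w0Rw1]
Accessibility: w0Rw1
The negation has an open branch (countermodel exists).

No, not valid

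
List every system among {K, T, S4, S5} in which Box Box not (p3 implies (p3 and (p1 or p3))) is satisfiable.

K

K-tableau for the formula:
1. Box Box not (p3 implies (p3 and (p1 or p3))), u
Complete open branch: satisfiable in K.
T-tableau for the formula:
1. Box Box not (p3 implies (p3 and (p1 or p3))), u
2. Box not (p3 implies (p3 and (p1 or p3))), u
3. not (p3 implies (p3 and (p1 or p3))), u
4. p3, u
5. not (p3 and (p1 or p3)), u
6. not (p1 or p3), u
7. not p1, u
8. not p3, u
Accessibility: uRu
Branch closes: p3 and not p3 both at u.
Every branch closes (one shown): unsatisfiable in T, hence also in S4, S5 (every S4/S5-frame is a T-frame).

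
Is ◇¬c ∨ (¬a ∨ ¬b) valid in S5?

Tableau for the negation ¬(◇¬c ∨ (¬a ∨ ¬b)):
1. ¬(◇¬c ∨ (¬a ∨ ¬b)), w0
2. ¬◇¬c, w0
3. ¬(¬a ∨ ¬b), w0
4. a, w0
5. b, w0
6. c, w0
Accessibility: w0Rw0
The negation has an open branch (countermodel exists).

No, not valid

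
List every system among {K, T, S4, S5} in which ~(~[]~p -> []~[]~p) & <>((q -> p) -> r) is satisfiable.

S4-tableau for the formula:
1. ~(~[]~p -> []~[]~p) & <>((q -> p) -> r), u
2. ~(~[]~p -> []~[]~p), u
3. <>((q -> p) -> r), u
4. ~[]~p, u
5. ~[]~[]~p, u
6. (q -> p) -> r, v
7. r, v
8. p, w
9. []~p, x
10. ~p, x
Accessibility: uRu, uRv, uRw, uRx, vRv, wRw, xRx
Complete open branch: satisfiable in S4, hence also in K, T (this S4-model is also a K-model and a T-model).
S5-tableau for the formula:
1. ~(~[]~p -> []~[]~p) & <>((q -> p) -> r), u
2. ~(~[]~p -> []~[]~p), u
3. <>((q -> p) -> r), u
4. ~[]~p, u
5. ~[]~[]~p, u
6. (q -> p) -> r, v
7. r, v
8. p, w
9. []~p, x
10. ~p, u
11. ~p, v
12. ~p, w
Accessibility: uRu, uRv, uRw, uRx, vRu, vRv, vRw, vRx, wRu, wRv, wRw, wRx, xRu, xRv, xRw, xRx
Branch closes: p and ~p both at w.
Every branch closes (one shown): unsatisfiable in S5.

K, T, S4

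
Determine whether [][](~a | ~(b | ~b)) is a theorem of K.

Invalid (countermodel exists)

Tableau for the negation ~[][](~a | ~(b | ~b)):
1. ~[][](~a | ~(b | ~b)), w0
2. ~[](~a | ~(b | ~b)), w1
3. ~(~a | ~(b | ~b)), w2
4. a, w2
5. b | ~b, w2
6. ~b, w2
Accessibility: w0Rw1, w1Rw2
The negation has an open branch (countermodel exists).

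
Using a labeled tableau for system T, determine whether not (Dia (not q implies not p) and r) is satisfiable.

Yes, satisfiable

1. not (Dia (not q implies not p) and r), u
2. not r, u
Accessibility: uRu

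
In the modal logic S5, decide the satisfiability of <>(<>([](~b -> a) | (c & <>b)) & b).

1. <>(<>([](~b -> a) | (c & <>b)) & b), w0
2. <>([](~b -> a) | (c & <>b)) & b, w1   [<>-rule on 1: fresh world w1, w0Rw1]
3. <>([](~b -> a) | (c & <>b)), w1   [&-rule on 2]
4. b, w1   [&-rule on 2]
5. [](~b -> a) | (c & <>b), w2   [<>-rule on 3: fresh world w2, w1Rw2]
6. c & <>b, w2   [|-rule on 5 (branches; this branch)]
7. c, w2   [&-rule on 6]
8. <>b, w2   [&-rule on 6]
9. b, w3   [<>-rule on 8: fresh world w3, w2Rw3]
Accessibility: w0Rw0, w0Rw1, w0Rw2, w0Rw3, w1Rw0, w1Rw1, w1Rw2, w1Rw3, w2Rw0, w2Rw1, w2Rw2, w2Rw3, w3Rw0, w3Rw1, w3Rw2, w3Rw3

Satisfiable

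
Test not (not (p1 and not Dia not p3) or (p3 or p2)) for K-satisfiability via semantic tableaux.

Yes, satisfiable

1. not (not (p1 and not Dia not p3) or (p3 or p2)), u
2. p1 and not Dia not p3, u   [neg-or-rule on 1]
3. not (p3 or p2), u   [neg-or-rule on 1]
4. p1, u   [and-rule on 2]
5. not Dia not p3, u   [and-rule on 2]
6. not p3, u   [neg-or-rule on 3]
7. not p2, u   [neg-or-rule on 3]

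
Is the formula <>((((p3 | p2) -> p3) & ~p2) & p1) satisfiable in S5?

Yes, satisfiable

1. <>((((p3 | p2) -> p3) & ~p2) & p1), w0
2. (((p3 | p2) -> p3) & ~p2) & p1, w1
3. ((p3 | p2) -> p3) & ~p2, w1
4. p1, w1
5. (p3 | p2) -> p3, w1
6. ~p2, w1
7. p3, w1
Accessibility: w0Rw0, w0Rw1, w1Rw0, w1Rw1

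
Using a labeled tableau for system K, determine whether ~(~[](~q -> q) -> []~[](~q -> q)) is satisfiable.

Satisfiable

1. ~(~[](~q -> q) -> []~[](~q -> q)), w0
2. ~[](~q -> q), w0
3. ~[]~[](~q -> q), w0
4. ~(~q -> q), w1
5. ~q, w1
6. [](~q -> q), w2
Accessibility: w0Rw1, w0Rw2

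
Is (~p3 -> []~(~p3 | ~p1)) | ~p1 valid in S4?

Tableau for the negation ~((~p3 -> []~(~p3 | ~p1)) | ~p1):
1. ~((~p3 -> []~(~p3 | ~p1)) | ~p1), u
2. ~(~p3 -> []~(~p3 | ~p1)), u
3. p1, u
4. ~p3, u
5. ~[]~(~p3 | ~p1), u
6. ~p3 | ~p1, v
7. ~p1, v
Accessibility: uRu, uRv, vRv
The negation has an open branch (countermodel exists).

Not valid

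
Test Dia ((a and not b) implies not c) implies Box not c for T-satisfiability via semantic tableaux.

1. Dia ((a and not b) implies not c) implies Box not c, 0
2. Box not c, 0   [implies-rule on 1 (branches; this branch)]
3. not c, 0   [Box-rule on 2 via 0R0]
Accessibility: 0R0

Satisfiable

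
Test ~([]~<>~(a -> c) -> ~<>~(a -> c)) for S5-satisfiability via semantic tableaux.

No, unsatisfiable

1. ~([]~<>~(a -> c) -> ~<>~(a -> c)), 0
2. []~<>~(a -> c), 0
3. <>~(a -> c), 0
4. ~<>~(a -> c), 0
5. a -> c, 0
6. c, 0
7. ~(a -> c), 1
8. a, 1
9. ~c, 1
10. ~<>~(a -> c), 1
11. a -> c, 1
12. c, 1
Accessibility: 0R0, 0R1, 1R0, 1R1
Branch closes: c and ~c both at 1.
Every branch closes; the branch above is one of them.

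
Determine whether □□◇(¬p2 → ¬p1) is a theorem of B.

Not valid

Tableau for the negation ¬□□◇(¬p2 → ¬p1):
1. ¬□□◇(¬p2 → ¬p1), 0
2. ¬□◇(¬p2 → ¬p1), 1   [¬□-rule on 1: fresh world 1, 0R1]
3. ¬◇(¬p2 → ¬p1), 2   [¬□-rule on 2: fresh world 2, 1R2]
4. ¬(¬p2 → ¬p1), 1   [¬◇-rule on 3 via 2R1]
5. ¬p2, 1   [¬→-rule on 4]
6. p1, 1   [¬→-rule on 4]
7. ¬(¬p2 → ¬p1), 2   [¬◇-rule on 3 via 2R2]
8. ¬p2, 2   [¬→-rule on 7]
9. p1, 2   [¬→-rule on 7]
Accessibility: 0R0, 0R1, 1R0, 1R1, 1R2, 2R1, 2R2
The negation has an open branch (countermodel exists).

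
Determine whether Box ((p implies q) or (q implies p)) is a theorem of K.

Yes, valid

Tableau for the negation not Box ((p implies q) or (q implies p)):
1. not Box ((p implies q) or (q implies p)), w0
2. not ((p implies q) or (q implies p)), w1
3. not (p implies q), w1
4. not (q implies p), w1
5. p, w1
6. not q, w1
7. q, w1
8. not p, w1
Accessibility: w0Rw1
Branch closes: q and not q both at w1.
Every branch of the negation's tableau closes; the branch above is one of them.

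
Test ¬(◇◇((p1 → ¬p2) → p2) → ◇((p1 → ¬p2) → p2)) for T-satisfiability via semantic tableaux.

Yes, satisfiable

1. ¬(◇◇((p1 → ¬p2) → p2) → ◇((p1 → ¬p2) → p2)), 0
2. ◇◇((p1 → ¬p2) → p2), 0
3. ¬◇((p1 → ¬p2) → p2), 0
4. ¬((p1 → ¬p2) → p2), 0
5. p1 → ¬p2, 0
6. ¬p2, 0
7. ◇((p1 → ¬p2) → p2), 1
8. ¬((p1 → ¬p2) → p2), 1
9. p1 → ¬p2, 1
10. ¬p2, 1
11. (p1 → ¬p2) → p2, 2
12. p2, 2
Accessibility: 0R0, 0R1, 1R1, 1R2, 2R2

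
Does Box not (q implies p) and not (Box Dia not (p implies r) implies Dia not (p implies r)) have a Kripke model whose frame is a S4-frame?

Unsatisfiable (every branch closes)

1. Box not (q implies p) and not (Box Dia not (p implies r) implies Dia not (p implies r)), 0
2. Box not (q implies p), 0   [and-rule on 1]
3. not (Box Dia not (p implies r) implies Dia not (p implies r)), 0   [and-rule on 1]
4. Box Dia not (p implies r), 0   [neg-implies-rule on 3]
5. not Dia not (p implies r), 0   [neg-implies-rule on 3]
6. not (q implies p), 0   [Box-rule on 2 via 0R0]
7. q, 0   [neg-implies-rule on 6]
8. not p, 0   [neg-implies-rule on 6]
9. Dia not (p implies r), 0   [Box-rule on 4 via 0R0]
10. p implies r, 0   [neg-Dia-rule on 5 via 0R0]
11. r, 0   [implies-rule on 10 (branches; this branch)]
12. not (p implies r), 1   [Dia-rule on 9: fresh world 1, 0R1]
13. p, 1   [neg-implies-rule on 12]
14. not r, 1   [neg-implies-rule on 12]
15. not (q implies p), 1   [Box-rule on 2 via 0R1]
16. q, 1   [neg-implies-rule on 15]
17. not p, 1   [neg-implies-rule on 15]
Accessibility: 0R0, 0R1, 1R1
Branch closes: p and not p both at 1.
Every branch closes; the branch above is one of them.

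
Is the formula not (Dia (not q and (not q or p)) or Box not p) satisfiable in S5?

1. not (Dia (not q and (not q or p)) or Box not p), u
2. not Dia (not q and (not q or p)), u
3. not Box not p, u
4. not (not q and (not q or p)), u
5. not (not q or p), u
6. q, u
7. not p, u
8. p, v
9. not (not q and (not q or p)), v
10. q, v
Accessibility: uRu, uRv, vRu, vRv

Satisfiable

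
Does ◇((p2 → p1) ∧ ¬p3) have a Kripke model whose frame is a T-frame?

1. ◇((p2 → p1) ∧ ¬p3), w0
2. (p2 → p1) ∧ ¬p3, w1   [◇-rule on 1: fresh world w1, w0Rw1]
3. p2 → p1, w1   [∧-rule on 2]
4. ¬p3, w1   [∧-rule on 2]
5. p1, w1   [→-rule on 3 (branches; this branch)]
Accessibility: w0Rw0, w0Rw1, w1Rw1

Satisfiable (open branch found)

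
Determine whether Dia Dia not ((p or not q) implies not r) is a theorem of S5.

No, not valid

Tableau for the negation not Dia Dia not ((p or not q) implies not r):
1. not Dia Dia not ((p or not q) implies not r), w0
2. not Dia not ((p or not q) implies not r), w0
3. (p or not q) implies not r, w0
4. not r, w0
Accessibility: w0Rw0
The negation has an open branch (countermodel exists).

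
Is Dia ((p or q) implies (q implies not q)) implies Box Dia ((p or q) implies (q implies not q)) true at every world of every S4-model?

Tableau for the negation not (Dia ((p or q) implies (q implies not q)) implies Box Dia ((p or q) implies (q implies not q))):
1. not (Dia ((p or q) implies (q implies not q)) implies Box Dia ((p or q) implies (q implies not q))), w0
2. Dia ((p or q) implies (q implies not q)), w0
3. not Box Dia ((p or q) implies (q implies not q)), w0
4. (p or q) implies (q implies not q), w1
5. q implies not q, w1
6. not q, w1
7. not Dia ((p or q) implies (q implies not q)), w2
8. not ((p or q) implies (q implies not q)), w2
9. p or q, w2
10. not (q implies not q), w2
11. q, w2
Accessibility: w0Rw0, w0Rw1, w0Rw2, w1Rw1, w2Rw2
The negation has an open branch (countermodel exists).

No, not valid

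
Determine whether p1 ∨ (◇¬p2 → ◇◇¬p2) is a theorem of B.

Tableau for the negation ¬(p1 ∨ (◇¬p2 → ◇◇¬p2)):
1. ¬(p1 ∨ (◇¬p2 → ◇◇¬p2)), u
2. ¬p1, u
3. ¬(◇¬p2 → ◇◇¬p2), u
4. ◇¬p2, u
5. ¬◇◇¬p2, u
6. ¬◇¬p2, u
7. p2, u
8. ¬p2, v
9. ¬◇¬p2, v
10. p2, v
Accessibility: uRu, uRv, vRu, vRv
Branch closes: p2 and ¬p2 both at v.
Every branch of the negation's tableau closes; the branch above is one of them.

Valid in B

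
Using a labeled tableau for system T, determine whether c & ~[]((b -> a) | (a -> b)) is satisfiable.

Unsatisfiable (every branch closes)

1. c & ~[]((b -> a) | (a -> b)), u
2. c, u
3. ~[]((b -> a) | (a -> b)), u
4. ~((b -> a) | (a -> b)), v
5. ~(b -> a), v
6. ~(a -> b), v
7. b, v
8. ~a, v
9. a, v
10. ~b, v
Accessibility: uRu, uRv, vRv
Branch closes: a and ~a both at v.
Every branch closes; the branch above is one of them.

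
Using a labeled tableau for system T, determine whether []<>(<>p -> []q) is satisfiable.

1. []<>(<>p -> []q), w0
2. <>(<>p -> []q), w0
3. <>p -> []q, w1
4. <>(<>p -> []q), w1
5. []q, w1
6. q, w1
7. <>p -> []q, w2
8. q, w2
9. []q, w2
Accessibility: w0Rw0, w0Rw1, w1Rw1, w1Rw2, w2Rw2

Satisfiable (open branch found)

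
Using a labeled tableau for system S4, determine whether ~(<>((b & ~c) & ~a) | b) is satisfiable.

1. ~(<>((b & ~c) & ~a) | b), w0
2. ~<>((b & ~c) & ~a), w0
3. ~b, w0
4. ~((b & ~c) & ~a), w0
5. a, w0
Accessibility: w0Rw0

Yes, satisfiable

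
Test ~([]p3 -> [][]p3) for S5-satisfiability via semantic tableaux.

Unsatisfiable (every branch closes)

1. ~([]p3 -> [][]p3), w0
2. []p3, w0
3. ~[][]p3, w0
4. p3, w0
5. ~[]p3, w1
6. p3, w1
7. ~p3, w2
8. p3, w2
Accessibility: w0Rw0, w0Rw1, w0Rw2, w1Rw0, w1Rw1, w1Rw2, w2Rw0, w2Rw1, w2Rw2
Branch closes: p3 and ~p3 both at w2.
(One branch shown.) All branches close.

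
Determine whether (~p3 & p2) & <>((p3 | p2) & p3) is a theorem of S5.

Invalid (countermodel exists)

Tableau for the negation ~((~p3 & p2) & <>((p3 | p2) & p3)):
1. ~((~p3 & p2) & <>((p3 | p2) & p3)), 0
2. ~<>((p3 | p2) & p3), 0
3. ~((p3 | p2) & p3), 0
4. ~p3, 0
Accessibility: 0R0
The negation has an open branch (countermodel exists).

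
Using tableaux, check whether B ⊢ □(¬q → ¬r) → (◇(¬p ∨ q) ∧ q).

Invalid (countermodel exists)

Tableau for the negation ¬(□(¬q → ¬r) → (◇(¬p ∨ q) ∧ q)):
1. ¬(□(¬q → ¬r) → (◇(¬p ∨ q) ∧ q)), u
2. □(¬q → ¬r), u
3. ¬(◇(¬p ∨ q) ∧ q), u
4. ¬q → ¬r, u
5. ¬q, u
6. ¬r, u
Accessibility: uRu
The negation has an open branch (countermodel exists).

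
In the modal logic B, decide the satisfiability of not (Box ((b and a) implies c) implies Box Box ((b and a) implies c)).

1. not (Box ((b and a) implies c) implies Box Box ((b and a) implies c)), 0
2. Box ((b and a) implies c), 0
3. not Box Box ((b and a) implies c), 0
4. (b and a) implies c, 0
5. c, 0
6. not Box ((b and a) implies c), 1
7. (b and a) implies c, 1
8. c, 1
9. not ((b and a) implies c), 2
10. b and a, 2
11. not c, 2
12. b, 2
13. a, 2
Accessibility: 0R0, 0R1, 1R0, 1R1, 1R2, 2R1, 2R2

Yes, satisfiable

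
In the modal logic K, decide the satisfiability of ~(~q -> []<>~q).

Yes, satisfiable

1. ~(~q -> []<>~q), 0
2. ~q, 0
3. ~[]<>~q, 0
4. ~<>~q, 1
Accessibility: 0R1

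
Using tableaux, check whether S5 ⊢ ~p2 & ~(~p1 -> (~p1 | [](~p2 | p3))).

Tableau for the negation ~(~p2 & ~(~p1 -> (~p1 | [](~p2 | p3)))):
1. ~(~p2 & ~(~p1 -> (~p1 | [](~p2 | p3)))), u
2. ~p1 -> (~p1 | [](~p2 | p3)), u
3. ~p1 | [](~p2 | p3), u
4. [](~p2 | p3), u
5. ~p2 | p3, u
6. p3, u
Accessibility: uRu
The negation has an open branch (countermodel exists).

No, not valid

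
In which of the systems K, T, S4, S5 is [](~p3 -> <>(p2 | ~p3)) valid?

T, S4, S5

T-tableau for the negation ~[](~p3 -> <>(p2 | ~p3)):
1. ~[](~p3 -> <>(p2 | ~p3)), 0
2. ~(~p3 -> <>(p2 | ~p3)), 1   [~[]-rule on 1: fresh world 1, 0R1]
3. ~p3, 1   [~->-rule on 2]
4. ~<>(p2 | ~p3), 1   [~->-rule on 2]
5. ~(p2 | ~p3), 1   [~<>-rule on 4 via 1R1]
6. ~p2, 1   [~|-rule on 5]
7. p3, 1   [~|-rule on 5]
Accessibility: 0R0, 0R1, 1R1
Branch closes: p3 and ~p3 both at 1.
Every branch closes (one shown): valid in T, hence also in S4, S5 (every theorem of T is a theorem of S4 and S5).
K-tableau for the negation ~[](~p3 -> <>(p2 | ~p3)):
1. ~[](~p3 -> <>(p2 | ~p3)), 0
2. ~(~p3 -> <>(p2 | ~p3)), 1   [~[]-rule on 1: fresh world 1, 0R1]
3. ~p3, 1   [~->-rule on 2]
4. ~<>(p2 | ~p3), 1   [~->-rule on 2]
Accessibility: 0R1
Complete open branch: countermodel on a K-frame, so not valid in K.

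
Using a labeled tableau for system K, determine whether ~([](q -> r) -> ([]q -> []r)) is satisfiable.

Unsatisfiable

1. ~([](q -> r) -> ([]q -> []r)), 0
2. [](q -> r), 0
3. ~([]q -> []r), 0
4. []q, 0
5. ~[]r, 0
6. ~r, 1
7. q -> r, 1
8. q, 1
9. r, 1
Accessibility: 0R1
Branch closes: r and ~r both at 1.
Every branch closes; the branch above is one of them.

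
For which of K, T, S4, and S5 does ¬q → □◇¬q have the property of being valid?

S5

S5-tableau for the negation ¬(¬q → □◇¬q):
1. ¬(¬q → □◇¬q), u
2. ¬q, u
3. ¬□◇¬q, u
4. ¬◇¬q, v
5. q, u
Accessibility: uRu, uRv, vRu, vRv
Branch closes: q and ¬q both at u.
Every branch closes (one shown): valid in S5.
S4-tableau for the negation ¬(¬q → □◇¬q):
1. ¬(¬q → □◇¬q), u
2. ¬q, u
3. ¬□◇¬q, u
4. ¬◇¬q, v
5. q, v
Accessibility: uRu, uRv, vRv
Complete open branch: countermodel on an S4-frame, so not valid in S4, nor in K, T (the same frame is also a K-frame and a T-frame).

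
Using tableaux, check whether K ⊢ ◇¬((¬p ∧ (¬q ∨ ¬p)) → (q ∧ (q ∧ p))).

Tableau for the negation ¬◇¬((¬p ∧ (¬q ∨ ¬p)) → (q ∧ (q ∧ p))):
1. ¬◇¬((¬p ∧ (¬q ∨ ¬p)) → (q ∧ (q ∧ p))), u
The negation has an open branch (countermodel exists).

Not valid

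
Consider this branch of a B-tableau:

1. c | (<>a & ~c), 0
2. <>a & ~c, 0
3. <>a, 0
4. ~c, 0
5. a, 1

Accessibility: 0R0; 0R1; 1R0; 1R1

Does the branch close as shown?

No world carries both an atom and its negation.

No, open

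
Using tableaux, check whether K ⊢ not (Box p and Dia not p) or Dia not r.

Tableau for the negation not (not (Box p and Dia not p) or Dia not r):
1. not (not (Box p and Dia not p) or Dia not r), 0
2. Box p and Dia not p, 0   [neg-or-rule on 1]
3. not Dia not r, 0   [neg-or-rule on 1]
4. Box p, 0   [and-rule on 2]
5. Dia not p, 0   [and-rule on 2]
6. not p, 1   [Dia-rule on 5: fresh world 1, 0R1]
7. r, 1   [neg-Dia-rule on 3 via 0R1]
8. p, 1   [Box-rule on 4 via 0R1]
Accessibility: 0R1
Branch closes: p and not p both at 1.
Every branch of the negation's tableau closes; the branch above is one of them.

Valid in K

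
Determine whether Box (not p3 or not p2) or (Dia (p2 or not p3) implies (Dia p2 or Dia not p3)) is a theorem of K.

Valid

Tableau for the negation not (Box (not p3 or not p2) or (Dia (p2 or not p3) implies (Dia p2 or Dia not p3))):
1. not (Box (not p3 or not p2) or (Dia (p2 or not p3) implies (Dia p2 or Dia not p3))), u
2. not Box (not p3 or not p2), u
3. not (Dia (p2 or not p3) implies (Dia p2 or Dia not p3)), u
4. Dia (p2 or not p3), u
5. not (Dia p2 or Dia not p3), u
6. not Dia p2, u
7. not Dia not p3, u
8. not (not p3 or not p2), v
9. p3, v
10. p2, v
11. not p2, v
Accessibility: uRv
Branch closes: p2 and not p2 both at v.
Every branch of the negation's tableau closes; the branch above is one of them.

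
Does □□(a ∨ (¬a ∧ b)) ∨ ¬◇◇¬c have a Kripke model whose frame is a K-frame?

1. □□(a ∨ (¬a ∧ b)) ∨ ¬◇◇¬c, u
2. ¬◇◇¬c, u

Yes, satisfiable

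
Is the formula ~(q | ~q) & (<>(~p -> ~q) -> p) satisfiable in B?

1. ~(q | ~q) & (<>(~p -> ~q) -> p), u
2. ~(q | ~q), u   [&-rule on 1]
3. <>(~p -> ~q) -> p, u   [&-rule on 1]
4. ~q, u   [~|-rule on 2]
5. q, u   [~|-rule on 2]
Accessibility: uRu
Branch closes: q and ~q both at u.
All branches of the tableau close; one closing branch shown above.

Unsatisfiable (every branch closes)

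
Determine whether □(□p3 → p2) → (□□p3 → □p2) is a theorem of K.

Tableau for the negation ¬(□(□p3 → p2) → (□□p3 → □p2)):
1. ¬(□(□p3 → p2) → (□□p3 → □p2)), u
2. □(□p3 → p2), u
3. ¬(□□p3 → □p2), u
4. □□p3, u
5. ¬□p2, u
6. ¬p2, v
7. □p3 → p2, v
8. □p3, v
9. ¬□p3, v
10. ¬p3, w
11. p3, w
Accessibility: uRv, vRw
Branch closes: p3 and ¬p3 both at w.
All branches of the negation close; one closing branch shown above.

Valid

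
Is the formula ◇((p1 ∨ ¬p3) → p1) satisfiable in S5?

Satisfiable

1. ◇((p1 ∨ ¬p3) → p1), u
2. (p1 ∨ ¬p3) → p1, v
3. p1, v
Accessibility: uRu, uRv, vRu, vRv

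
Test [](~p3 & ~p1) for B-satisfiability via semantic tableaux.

Satisfiable

1. [](~p3 & ~p1), 0
2. ~p3 & ~p1, 0   [[]-rule on 1 via 0R0]
3. ~p3, 0   [&-rule on 2]
4. ~p1, 0   [&-rule on 2]
Accessibility: 0R0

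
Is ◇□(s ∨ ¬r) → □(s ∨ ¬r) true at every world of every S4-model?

Not valid

Tableau for the negation ¬(◇□(s ∨ ¬r) → □(s ∨ ¬r)):
1. ¬(◇□(s ∨ ¬r) → □(s ∨ ¬r)), 0
2. ◇□(s ∨ ¬r), 0
3. ¬□(s ∨ ¬r), 0
4. □(s ∨ ¬r), 1
5. s ∨ ¬r, 1
6. ¬r, 1
7. ¬(s ∨ ¬r), 2
8. ¬s, 2
9. r, 2
Accessibility: 0R0, 0R1, 0R2, 1R1, 2R2
The negation has an open branch (countermodel exists).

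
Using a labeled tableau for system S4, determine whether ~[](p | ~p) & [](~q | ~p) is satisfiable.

1. ~[](p | ~p) & [](~q | ~p), u
2. ~[](p | ~p), u
3. [](~q | ~p), u
4. ~q | ~p, u
5. ~p, u
6. ~(p | ~p), v
7. ~p, v
8. p, v
Accessibility: uRu, uRv, vRv
Branch closes: p and ~p both at v.
(One branch shown.) All branches close.

No, unsatisfiable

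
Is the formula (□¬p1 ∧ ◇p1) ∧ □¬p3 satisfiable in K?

1. (□¬p1 ∧ ◇p1) ∧ □¬p3, 0
2. □¬p1 ∧ ◇p1, 0
3. □¬p3, 0
4. □¬p1, 0
5. ◇p1, 0
6. p1, 1
7. ¬p3, 1
8. ¬p1, 1
Accessibility: 0R1
Branch closes: p1 and ¬p1 both at 1.
(One branch shown.) All branches close.

No, unsatisfiable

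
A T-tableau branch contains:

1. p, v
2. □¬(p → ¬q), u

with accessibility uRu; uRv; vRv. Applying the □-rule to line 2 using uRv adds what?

¬(p → ¬q), v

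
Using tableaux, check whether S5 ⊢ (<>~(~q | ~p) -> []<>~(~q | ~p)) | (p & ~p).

Tableau for the negation ~((<>~(~q | ~p) -> []<>~(~q | ~p)) | (p & ~p)):
1. ~((<>~(~q | ~p) -> []<>~(~q | ~p)) | (p & ~p)), u
2. ~(<>~(~q | ~p) -> []<>~(~q | ~p)), u
3. ~(p & ~p), u
4. <>~(~q | ~p), u
5. ~[]<>~(~q | ~p), u
6. p, u
7. ~(~q | ~p), v
8. q, v
9. p, v
10. ~<>~(~q | ~p), w
11. ~q | ~p, u
12. ~q | ~p, v
13. ~q | ~p, w
14. ~q, u
15. ~p, v
Accessibility: uRu, uRv, uRw, vRu, vRv, vRw, wRu, wRv, wRw
Branch closes: p and ~p both at v.
All branches of the negation close; one closing branch shown above.

Valid in S5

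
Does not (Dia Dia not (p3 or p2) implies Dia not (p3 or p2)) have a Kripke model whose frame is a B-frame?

Satisfiable (open branch found)

1. not (Dia Dia not (p3 or p2) implies Dia not (p3 or p2)), w0
2. Dia Dia not (p3 or p2), w0   [neg-implies-rule on 1]
3. not Dia not (p3 or p2), w0   [neg-implies-rule on 1]
4. p3 or p2, w0   [neg-Dia-rule on 3 via w0Rw0]
5. p2, w0   [or-rule on 4 (branches; this branch)]
6. Dia not (p3 or p2), w1   [Dia-rule on 2: fresh world w1, w0Rw1]
7. p3 or p2, w1   [neg-Dia-rule on 3 via w0Rw1]
8. p2, w1   [or-rule on 7 (branches; this branch)]
9. not (p3 or p2), w2   [Dia-rule on 6: fresh world w2, w1Rw2]
10. not p3, w2   [neg-or-rule on 9]
11. not p2, w2   [neg-or-rule on 9]
Accessibility: w0Rw0, w0Rw1, w1Rw0, w1Rw1, w1Rw2, w2Rw1, w2Rw2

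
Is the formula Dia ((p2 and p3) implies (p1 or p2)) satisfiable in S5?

Satisfiable

1. Dia ((p2 and p3) implies (p1 or p2)), w0
2. (p2 and p3) implies (p1 or p2), w1   [Dia-rule on 1: fresh world w1, w0Rw1]
3. p1 or p2, w1   [implies-rule on 2 (branches; this branch)]
4. p2, w1   [or-rule on 3 (branches; this branch)]
Accessibility: w0Rw0, w0Rw1, w1Rw0, w1Rw1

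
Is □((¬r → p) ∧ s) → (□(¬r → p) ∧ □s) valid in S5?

Valid in S5

Tableau for the negation ¬(□((¬r → p) ∧ s) → (□(¬r → p) ∧ □s)):
1. ¬(□((¬r → p) ∧ s) → (□(¬r → p) ∧ □s)), w0
2. □((¬r → p) ∧ s), w0
3. ¬(□(¬r → p) ∧ □s), w0
4. (¬r → p) ∧ s, w0
5. ¬r → p, w0
6. s, w0
7. ¬□(¬r → p), w0
8. p, w0
9. ¬(¬r → p), w1
10. ¬r, w1
11. ¬p, w1
12. (¬r → p) ∧ s, w1
13. ¬r → p, w1
14. s, w1
15. p, w1
Accessibility: w0Rw0, w0Rw1, w1Rw0, w1Rw1
Branch closes: p and ¬p both at w1.
Every branch of the negation's tableau closes; the branch above is one of them.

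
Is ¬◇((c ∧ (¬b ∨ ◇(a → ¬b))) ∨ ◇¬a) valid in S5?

Tableau for the negation ◇((c ∧ (¬b ∨ ◇(a → ¬b))) ∨ ◇¬a):
1. ◇((c ∧ (¬b ∨ ◇(a → ¬b))) ∨ ◇¬a), 0
2. (c ∧ (¬b ∨ ◇(a → ¬b))) ∨ ◇¬a, 1
3. ◇¬a, 1
4. ¬a, 2
Accessibility: 0R0, 0R1, 0R2, 1R0, 1R1, 1R2, 2R0, 2R1, 2R2
The negation has an open branch (countermodel exists).

Not valid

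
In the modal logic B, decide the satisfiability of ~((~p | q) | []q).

1. ~((~p | q) | []q), u
2. ~(~p | q), u   [~|-rule on 1]
3. ~[]q, u   [~|-rule on 1]
4. p, u   [~|-rule on 2]
5. ~q, u   [~|-rule on 2]
6. ~q, v   [~[]-rule on 3: fresh world v, uRv]
Accessibility: uRu, uRv, vRu, vRv

Satisfiable (open branch found)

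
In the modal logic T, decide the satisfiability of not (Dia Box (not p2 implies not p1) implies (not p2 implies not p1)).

Satisfiable

1. not (Dia Box (not p2 implies not p1) implies (not p2 implies not p1)), w0
2. Dia Box (not p2 implies not p1), w0
3. not (not p2 implies not p1), w0
4. not p2, w0
5. p1, w0
6. Box (not p2 implies not p1), w1
7. not p2 implies not p1, w1
8. not p1, w1
Accessibility: w0Rw0, w0Rw1, w1Rw1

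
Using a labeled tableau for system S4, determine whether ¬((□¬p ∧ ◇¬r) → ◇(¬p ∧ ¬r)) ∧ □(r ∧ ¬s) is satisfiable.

Unsatisfiable (every branch closes)

1. ¬((□¬p ∧ ◇¬r) → ◇(¬p ∧ ¬r)) ∧ □(r ∧ ¬s), u
2. ¬((□¬p ∧ ◇¬r) → ◇(¬p ∧ ¬r)), u
3. □(r ∧ ¬s), u
4. □¬p ∧ ◇¬r, u
5. ¬◇(¬p ∧ ¬r), u
6. □¬p, u
7. ◇¬r, u
8. r ∧ ¬s, u
9. r, u
10. ¬s, u
11. ¬(¬p ∧ ¬r), u
12. ¬p, u
13. ¬r, v
14. r ∧ ¬s, v
15. r, v
16. ¬s, v
Accessibility: uRu, uRv, vRv
Branch closes: r and ¬r both at v.
(One branch shown.) All branches close.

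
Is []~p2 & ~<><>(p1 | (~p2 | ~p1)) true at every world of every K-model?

No, not valid

Tableau for the negation ~([]~p2 & ~<><>(p1 | (~p2 | ~p1))):
1. ~([]~p2 & ~<><>(p1 | (~p2 | ~p1))), 0
2. <><>(p1 | (~p2 | ~p1)), 0
3. <>(p1 | (~p2 | ~p1)), 1
4. p1 | (~p2 | ~p1), 2
5. ~p2 | ~p1, 2
6. ~p1, 2
Accessibility: 0R1, 1R2
The negation has an open branch (countermodel exists).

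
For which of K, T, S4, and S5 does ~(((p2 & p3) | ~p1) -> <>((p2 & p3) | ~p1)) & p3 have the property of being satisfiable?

K

T-tableau for the formula:
1. ~(((p2 & p3) | ~p1) -> <>((p2 & p3) | ~p1)) & p3, u
2. ~(((p2 & p3) | ~p1) -> <>((p2 & p3) | ~p1)), u
3. p3, u
4. (p2 & p3) | ~p1, u
5. ~<>((p2 & p3) | ~p1), u
6. ~((p2 & p3) | ~p1), u
7. ~(p2 & p3), u
8. p1, u
9. p2 & p3, u
10. p2, u
11. ~p3, u
Accessibility: uRu
Branch closes: p3 and ~p3 both at u.
Every branch closes (one shown): unsatisfiable in T, hence also in S4, S5 (every S4/S5-frame is a T-frame).
K-tableau for the formula:
1. ~(((p2 & p3) | ~p1) -> <>((p2 & p3) | ~p1)) & p3, u
2. ~(((p2 & p3) | ~p1) -> <>((p2 & p3) | ~p1)), u
3. p3, u
4. (p2 & p3) | ~p1, u
5. ~<>((p2 & p3) | ~p1), u
6. ~p1, u
Complete open branch: satisfiable in K.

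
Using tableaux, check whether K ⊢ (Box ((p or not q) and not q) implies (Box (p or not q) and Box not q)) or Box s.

Valid

Tableau for the negation not ((Box ((p or not q) and not q) implies (Box (p or not q) and Box not q)) or Box s):
1. not ((Box ((p or not q) and not q) implies (Box (p or not q) and Box not q)) or Box s), w0
2. not (Box ((p or not q) and not q) implies (Box (p or not q) and Box not q)), w0
3. not Box s, w0
4. Box ((p or not q) and not q), w0
5. not (Box (p or not q) and Box not q), w0
6. not Box (p or not q), w0
7. not s, w1
8. (p or not q) and not q, w1
9. p or not q, w1
10. not q, w1
11. not (p or not q), w2
12. not p, w2
13. q, w2
14. (p or not q) and not q, w2
15. p or not q, w2
16. not q, w2
Accessibility: w0Rw1, w0Rw2
Branch closes: q and not q both at w2.
Every branch of the negation's tableau closes; the branch above is one of them.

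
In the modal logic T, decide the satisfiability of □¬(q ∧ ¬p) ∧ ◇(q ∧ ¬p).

1. □¬(q ∧ ¬p) ∧ ◇(q ∧ ¬p), 0
2. □¬(q ∧ ¬p), 0
3. ◇(q ∧ ¬p), 0
4. ¬(q ∧ ¬p), 0
5. p, 0
6. q ∧ ¬p, 1
7. q, 1
8. ¬p, 1
9. ¬(q ∧ ¬p), 1
10. p, 1
Accessibility: 0R0, 0R1, 1R1
Branch closes: p and ¬p both at 1.
All branches of the tableau close; one closing branch shown above.

Unsatisfiable (every branch closes)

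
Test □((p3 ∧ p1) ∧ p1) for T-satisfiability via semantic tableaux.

Satisfiable

1. □((p3 ∧ p1) ∧ p1), u
2. (p3 ∧ p1) ∧ p1, u
3. p3 ∧ p1, u
4. p1, u
5. p3, u
Accessibility: uRu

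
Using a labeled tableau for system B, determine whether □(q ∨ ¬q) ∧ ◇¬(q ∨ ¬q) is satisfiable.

1. □(q ∨ ¬q) ∧ ◇¬(q ∨ ¬q), w0
2. □(q ∨ ¬q), w0
3. ◇¬(q ∨ ¬q), w0
4. q ∨ ¬q, w0
5. ¬q, w0
6. ¬(q ∨ ¬q), w1
7. ¬q, w1
8. q, w1
Accessibility: w0Rw0, w0Rw1, w1Rw0, w1Rw1
Branch closes: q and ¬q both at w1.
(One branch shown.) All branches close.

No, unsatisfiable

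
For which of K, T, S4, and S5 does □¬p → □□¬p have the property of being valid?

S4, S5

T-tableau for the negation ¬(□¬p → □□¬p):
1. ¬(□¬p → □□¬p), u
2. □¬p, u   [¬→-rule on 1]
3. ¬□□¬p, u   [¬→-rule on 1]
4. ¬p, u   [□-rule on 2 via uRu]
5. ¬□¬p, v   [¬□-rule on 3: fresh world v, uRv]
6. ¬p, v   [□-rule on 2 via uRv]
7. p, w   [¬□-rule on 5: fresh world w, vRw]
Accessibility: uRu, uRv, vRv, vRw, wRw
Complete open branch: countermodel on a T-frame, so not valid in T, nor in K (the same frame is also a K-frame).
S4-tableau for the negation ¬(□¬p → □□¬p):
1. ¬(□¬p → □□¬p), u
2. □¬p, u   [¬→-rule on 1]
3. ¬□□¬p, u   [¬→-rule on 1]
4. ¬p, u   [□-rule on 2 via uRu]
5. ¬□¬p, v   [¬□-rule on 3: fresh world v, uRv]
6. ¬p, v   [□-rule on 2 via uRv]
7. p, w   [¬□-rule on 5: fresh world w, vRw]
8. ¬p, w   [□-rule on 2 via uRw]
Accessibility: uRu, uRv, uRw, vRv, vRw, wRw
Branch closes: p and ¬p both at w.
Every branch closes (one shown): valid in S4, hence also in S5 (every theorem of S4 is a theorem of S5).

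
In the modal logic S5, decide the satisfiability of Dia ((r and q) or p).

Satisfiable

1. Dia ((r and q) or p), w0
2. (r and q) or p, w1   [Dia-rule on 1: fresh world w1, w0Rw1]
3. p, w1   [or-rule on 2 (branches; this branch)]
Accessibility: w0Rw0, w0Rw1, w1Rw0, w1Rw1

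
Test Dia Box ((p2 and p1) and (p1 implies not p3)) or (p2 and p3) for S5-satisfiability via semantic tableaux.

1. Dia Box ((p2 and p1) and (p1 implies not p3)) or (p2 and p3), 0
2. p2 and p3, 0
3. p2, 0
4. p3, 0
Accessibility: 0R0

Yes, satisfiable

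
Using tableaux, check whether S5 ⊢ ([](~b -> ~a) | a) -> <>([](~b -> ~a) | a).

Valid in S5

Tableau for the negation ~(([](~b -> ~a) | a) -> <>([](~b -> ~a) | a)):
1. ~(([](~b -> ~a) | a) -> <>([](~b -> ~a) | a)), w0
2. [](~b -> ~a) | a, w0   [~->-rule on 1]
3. ~<>([](~b -> ~a) | a), w0   [~->-rule on 1]
4. ~([](~b -> ~a) | a), w0   [~<>-rule on 3 via w0Rw0]
5. ~[](~b -> ~a), w0   [~|-rule on 4]
6. ~a, w0   [~|-rule on 4]
7. [](~b -> ~a), w0   [|-rule on 2 (branches; this branch)]
8. ~b -> ~a, w0   [[]-rule on 7 via w0Rw0]
9. ~(~b -> ~a), w1   [~[]-rule on 5: fresh world w1, w0Rw1]
10. ~b, w1   [~->-rule on 9]
11. a, w1   [~->-rule on 9]
12. ~([](~b -> ~a) | a), w1   [~<>-rule on 3 via w0Rw1]
13. ~[](~b -> ~a), w1   [~|-rule on 12]
14. ~a, w1   [~|-rule on 12]
Accessibility: w0Rw0, w0Rw1, w1Rw0, w1Rw1
Branch closes: a and ~a both at w1.
Every branch of the negation's tableau closes; the branch above is one of them.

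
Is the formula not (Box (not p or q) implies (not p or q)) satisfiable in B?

1. not (Box (not p or q) implies (not p or q)), u
2. Box (not p or q), u
3. not (not p or q), u
4. p, u
5. not q, u
6. not p or q, u
7. q, u
Accessibility: uRu
Branch closes: q and not q both at u.
Every branch closes; the branch above is one of them.

Unsatisfiable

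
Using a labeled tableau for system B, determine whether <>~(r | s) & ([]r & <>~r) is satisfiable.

1. <>~(r | s) & ([]r & <>~r), w0
2. <>~(r | s), w0   [&-rule on 1]
3. []r & <>~r, w0   [&-rule on 1]
4. []r, w0   [&-rule on 3]
5. <>~r, w0   [&-rule on 3]
6. r, w0   [[]-rule on 4 via w0Rw0]
7. ~(r | s), w1   [<>-rule on 2: fresh world w1, w0Rw1]
8. ~r, w1   [~|-rule on 7]
9. ~s, w1   [~|-rule on 7]
10. r, w1   [[]-rule on 4 via w0Rw1]
Accessibility: w0Rw0, w0Rw1, w1Rw0, w1Rw1
Branch closes: r and ~r both at w1.
All branches of the tableau close; one closing branch shown above.

Unsatisfiable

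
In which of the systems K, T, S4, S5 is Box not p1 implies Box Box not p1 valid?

S4, S5

T-tableau for the negation not (Box not p1 implies Box Box not p1):
1. not (Box not p1 implies Box Box not p1), w0
2. Box not p1, w0
3. not Box Box not p1, w0
4. not p1, w0
5. not Box not p1, w1
6. not p1, w1
7. p1, w2
Accessibility: w0Rw0, w0Rw1, w1Rw1, w1Rw2, w2Rw2
Complete open branch: countermodel on a T-frame, so not valid in T, nor in K (the same frame is also a K-frame).
S4-tableau for the negation not (Box not p1 implies Box Box not p1):
1. not (Box not p1 implies Box Box not p1), w0
2. Box not p1, w0
3. not Box Box not p1, w0
4. not p1, w0
5. not Box not p1, w1
6. not p1, w1
7. p1, w2
8. not p1, w2
Accessibility: w0Rw0, w0Rw1, w0Rw2, w1Rw1, w1Rw2, w2Rw2
Branch closes: p1 and not p1 both at w2.
Every branch closes (one shown): valid in S4, hence also in S5 (every theorem of S4 is a theorem of S5).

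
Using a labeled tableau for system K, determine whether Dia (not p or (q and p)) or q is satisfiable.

1. Dia (not p or (q and p)) or q, u
2. q, u

Satisfiable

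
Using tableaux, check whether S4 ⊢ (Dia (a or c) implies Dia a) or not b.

Not valid

Tableau for the negation not ((Dia (a or c) implies Dia a) or not b):
1. not ((Dia (a or c) implies Dia a) or not b), w0
2. not (Dia (a or c) implies Dia a), w0
3. b, w0
4. Dia (a or c), w0
5. not Dia a, w0
6. not a, w0
7. a or c, w1
8. not a, w1
9. c, w1
Accessibility: w0Rw0, w0Rw1, w1Rw1
The negation has an open branch (countermodel exists).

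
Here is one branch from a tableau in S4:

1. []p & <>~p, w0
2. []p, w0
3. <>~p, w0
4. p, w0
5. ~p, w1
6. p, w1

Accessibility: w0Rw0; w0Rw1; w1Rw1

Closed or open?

Closed

Both p and ~p appear at w1.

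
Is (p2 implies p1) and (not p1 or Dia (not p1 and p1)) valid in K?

Tableau for the negation not ((p2 implies p1) and (not p1 or Dia (not p1 and p1))):
1. not ((p2 implies p1) and (not p1 or Dia (not p1 and p1))), w0
2. not (not p1 or Dia (not p1 and p1)), w0
3. p1, w0
4. not Dia (not p1 and p1), w0
The negation has an open branch (countermodel exists).

Not valid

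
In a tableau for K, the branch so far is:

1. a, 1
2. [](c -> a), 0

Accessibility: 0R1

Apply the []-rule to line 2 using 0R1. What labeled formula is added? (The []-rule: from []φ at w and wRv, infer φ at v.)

c -> a, 1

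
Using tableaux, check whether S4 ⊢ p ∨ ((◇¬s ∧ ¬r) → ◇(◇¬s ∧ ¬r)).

Tableau for the negation ¬(p ∨ ((◇¬s ∧ ¬r) → ◇(◇¬s ∧ ¬r))):
1. ¬(p ∨ ((◇¬s ∧ ¬r) → ◇(◇¬s ∧ ¬r))), w0
2. ¬p, w0   [¬∨-rule on 1]
3. ¬((◇¬s ∧ ¬r) → ◇(◇¬s ∧ ¬r)), w0   [¬∨-rule on 1]
4. ◇¬s ∧ ¬r, w0   [¬→-rule on 3]
5. ¬◇(◇¬s ∧ ¬r), w0   [¬→-rule on 3]
6. ◇¬s, w0   [∧-rule on 4]
7. ¬r, w0   [∧-rule on 4]
8. ¬(◇¬s ∧ ¬r), w0   [¬◇-rule on 5 via w0Rw0]
9. ¬◇¬s, w0   [¬∧-rule on 8 (branches; this branch)]
10. s, w0   [¬◇-rule on 9 via w0Rw0]
11. ¬s, w1   [◇-rule on 6: fresh world w1, w0Rw1]
12. ¬(◇¬s ∧ ¬r), w1   [¬◇-rule on 5 via w0Rw1]
13. s, w1   [¬◇-rule on 9 via w0Rw1]
Accessibility: w0Rw0, w0Rw1, w1Rw1
Branch closes: s and ¬s both at w1.
All branches of the negation close; one closing branch shown above.

Yes, valid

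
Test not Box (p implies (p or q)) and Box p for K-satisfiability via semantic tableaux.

Unsatisfiable

1. not Box (p implies (p or q)) and Box p, u
2. not Box (p implies (p or q)), u
3. Box p, u
4. not (p implies (p or q)), v
5. p, v
6. not (p or q), v
7. not p, v
8. not q, v
Accessibility: uRv
Branch closes: p and not p both at v.
(One branch shown.) All branches close.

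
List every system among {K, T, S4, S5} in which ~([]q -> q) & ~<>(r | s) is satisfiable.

K

T-tableau for the formula:
1. ~([]q -> q) & ~<>(r | s), w0
2. ~([]q -> q), w0   [&-rule on 1]
3. ~<>(r | s), w0   [&-rule on 1]
4. []q, w0   [~->-rule on 2]
5. ~q, w0   [~->-rule on 2]
6. ~(r | s), w0   [~<>-rule on 3 via w0Rw0]
7. ~r, w0   [~|-rule on 6]
8. ~s, w0   [~|-rule on 6]
9. q, w0   [[]-rule on 4 via w0Rw0]
Accessibility: w0Rw0
Branch closes: q and ~q both at w0.
Every branch closes (one shown): unsatisfiable in T, hence also in S4, S5 (every S4/S5-frame is a T-frame).
K-tableau for the formula:
1. ~([]q -> q) & ~<>(r | s), w0
2. ~([]q -> q), w0   [&-rule on 1]
3. ~<>(r | s), w0   [&-rule on 1]
4. []q, w0   [~->-rule on 2]
5. ~q, w0   [~->-rule on 2]
Complete open branch: satisfiable in K.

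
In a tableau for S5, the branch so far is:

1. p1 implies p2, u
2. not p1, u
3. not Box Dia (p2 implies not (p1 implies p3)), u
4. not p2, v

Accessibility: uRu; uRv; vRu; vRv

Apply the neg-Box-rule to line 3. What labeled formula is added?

a fresh world w with uRw, and not Dia (p2 implies not (p1 implies p3)) at w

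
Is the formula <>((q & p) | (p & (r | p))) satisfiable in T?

Yes, satisfiable

1. <>((q & p) | (p & (r | p))), u
2. (q & p) | (p & (r | p)), v
3. p & (r | p), v
4. p, v
5. r | p, v
Accessibility: uRu, uRv, vRv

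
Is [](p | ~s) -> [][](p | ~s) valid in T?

No, not valid

Tableau for the negation ~([](p | ~s) -> [][](p | ~s)):
1. ~([](p | ~s) -> [][](p | ~s)), 0
2. [](p | ~s), 0
3. ~[][](p | ~s), 0
4. p | ~s, 0
5. ~s, 0
6. ~[](p | ~s), 1
7. p | ~s, 1
8. ~s, 1
9. ~(p | ~s), 2
10. ~p, 2
11. s, 2
Accessibility: 0R0, 0R1, 1R1, 1R2, 2R2
The negation has an open branch (countermodel exists).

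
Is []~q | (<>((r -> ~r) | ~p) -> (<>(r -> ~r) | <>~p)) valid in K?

Tableau for the negation ~([]~q | (<>((r -> ~r) | ~p) -> (<>(r -> ~r) | <>~p))):
1. ~([]~q | (<>((r -> ~r) | ~p) -> (<>(r -> ~r) | <>~p))), w0
2. ~[]~q, w0   [~|-rule on 1]
3. ~(<>((r -> ~r) | ~p) -> (<>(r -> ~r) | <>~p)), w0   [~|-rule on 1]
4. <>((r -> ~r) | ~p), w0   [~->-rule on 3]
5. ~(<>(r -> ~r) | <>~p), w0   [~->-rule on 3]
6. ~<>(r -> ~r), w0   [~|-rule on 5]
7. ~<>~p, w0   [~|-rule on 5]
8. q, w1   [~[]-rule on 2: fresh world w1, w0Rw1]
9. ~(r -> ~r), w1   [~<>-rule on 6 via w0Rw1]
10. r, w1   [~->-rule on 9]
11. p, w1   [~<>-rule on 7 via w0Rw1]
12. (r -> ~r) | ~p, w2   [<>-rule on 4: fresh world w2, w0Rw2]
13. ~(r -> ~r), w2   [~<>-rule on 6 via w0Rw2]
14. r, w2   [~->-rule on 13]
15. p, w2   [~<>-rule on 7 via w0Rw2]
16. r -> ~r, w2   [|-rule on 12 (branches; this branch)]
17. ~r, w2   [->-rule on 16 (branches; this branch)]
Accessibility: w0Rw1, w0Rw2
Branch closes: r and ~r both at w2.
All branches of the negation close; one closing branch shown above.

Valid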